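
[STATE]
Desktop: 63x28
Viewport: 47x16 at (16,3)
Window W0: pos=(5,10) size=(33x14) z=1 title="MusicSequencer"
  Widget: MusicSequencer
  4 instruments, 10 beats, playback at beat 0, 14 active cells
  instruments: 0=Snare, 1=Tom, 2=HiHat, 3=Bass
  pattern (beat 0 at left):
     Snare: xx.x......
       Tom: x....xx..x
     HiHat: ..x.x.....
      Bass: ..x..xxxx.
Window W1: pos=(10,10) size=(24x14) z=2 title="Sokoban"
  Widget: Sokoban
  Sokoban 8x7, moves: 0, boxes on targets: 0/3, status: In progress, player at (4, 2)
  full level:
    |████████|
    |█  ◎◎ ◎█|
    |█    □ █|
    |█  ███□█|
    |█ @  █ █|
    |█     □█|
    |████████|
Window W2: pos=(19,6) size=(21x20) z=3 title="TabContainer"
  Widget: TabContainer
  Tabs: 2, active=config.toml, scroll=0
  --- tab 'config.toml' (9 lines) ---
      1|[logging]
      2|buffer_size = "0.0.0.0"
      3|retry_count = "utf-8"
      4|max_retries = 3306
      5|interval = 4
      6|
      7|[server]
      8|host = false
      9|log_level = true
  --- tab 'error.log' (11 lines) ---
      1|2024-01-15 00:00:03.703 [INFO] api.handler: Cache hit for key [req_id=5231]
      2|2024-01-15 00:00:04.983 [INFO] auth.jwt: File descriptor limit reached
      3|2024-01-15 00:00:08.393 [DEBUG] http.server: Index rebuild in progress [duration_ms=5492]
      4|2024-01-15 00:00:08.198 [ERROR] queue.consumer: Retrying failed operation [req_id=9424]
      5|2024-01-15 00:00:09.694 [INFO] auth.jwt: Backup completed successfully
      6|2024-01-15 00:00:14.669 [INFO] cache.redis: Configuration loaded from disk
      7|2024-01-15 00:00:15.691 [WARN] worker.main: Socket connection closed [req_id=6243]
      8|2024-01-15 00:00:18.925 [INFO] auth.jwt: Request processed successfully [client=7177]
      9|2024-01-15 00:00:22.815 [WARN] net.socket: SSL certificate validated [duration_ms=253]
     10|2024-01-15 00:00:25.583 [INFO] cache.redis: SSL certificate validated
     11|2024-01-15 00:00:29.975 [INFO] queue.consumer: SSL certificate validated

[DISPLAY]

                                               
                                               
                                               
   ┏━━━━━━━━━━━━━━━━━━━┓                       
   ┃ TabContainer      ┃                       
   ┠───────────────────┨                       
   ┃[config.toml]│ erro┃                       
━━━┃───────────────────┃                       
ban┃[logging]          ┃                       
───┃buffer_size = "0.0.┃                       
███┃retry_count = "utf-┃                       
 ◎█┃max_retries = 3306 ┃                       
□ █┃interval = 4       ┃                       
█□█┃                   ┃                       
█ █┃[server]           ┃                       
 □█┃host = false       ┃                       


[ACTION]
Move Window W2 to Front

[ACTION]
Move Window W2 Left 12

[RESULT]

                                               
                                               
                                               
━━━━━━━━━━━┓                                   
ainer      ┃                                   
───────────┨                                   
toml]│ erro┃                                   
───────────┃━━━━━┓━━━┓                         
]          ┃     ┃   ┃                         
ize = "0.0.┃─────┨───┨                         
unt = "utf-┃     ┃   ┃                         
ies = 3306 ┃     ┃   ┃                         
 = 4       ┃     ┃   ┃                         
           ┃     ┃   ┃                         
           ┃     ┃   ┃                         
alse       ┃     ┃   ┃                         


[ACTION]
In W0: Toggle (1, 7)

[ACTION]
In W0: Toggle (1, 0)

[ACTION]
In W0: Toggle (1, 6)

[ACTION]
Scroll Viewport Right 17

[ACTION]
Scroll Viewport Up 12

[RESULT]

                                               
                                               
                                               
                                               
                                               
                                               
━━━━━━━━━━━┓                                   
ainer      ┃                                   
───────────┨                                   
toml]│ erro┃                                   
───────────┃━━━━━┓━━━┓                         
]          ┃     ┃   ┃                         
ize = "0.0.┃─────┨───┨                         
unt = "utf-┃     ┃   ┃                         
ies = 3306 ┃     ┃   ┃                         
 = 4       ┃     ┃   ┃                         


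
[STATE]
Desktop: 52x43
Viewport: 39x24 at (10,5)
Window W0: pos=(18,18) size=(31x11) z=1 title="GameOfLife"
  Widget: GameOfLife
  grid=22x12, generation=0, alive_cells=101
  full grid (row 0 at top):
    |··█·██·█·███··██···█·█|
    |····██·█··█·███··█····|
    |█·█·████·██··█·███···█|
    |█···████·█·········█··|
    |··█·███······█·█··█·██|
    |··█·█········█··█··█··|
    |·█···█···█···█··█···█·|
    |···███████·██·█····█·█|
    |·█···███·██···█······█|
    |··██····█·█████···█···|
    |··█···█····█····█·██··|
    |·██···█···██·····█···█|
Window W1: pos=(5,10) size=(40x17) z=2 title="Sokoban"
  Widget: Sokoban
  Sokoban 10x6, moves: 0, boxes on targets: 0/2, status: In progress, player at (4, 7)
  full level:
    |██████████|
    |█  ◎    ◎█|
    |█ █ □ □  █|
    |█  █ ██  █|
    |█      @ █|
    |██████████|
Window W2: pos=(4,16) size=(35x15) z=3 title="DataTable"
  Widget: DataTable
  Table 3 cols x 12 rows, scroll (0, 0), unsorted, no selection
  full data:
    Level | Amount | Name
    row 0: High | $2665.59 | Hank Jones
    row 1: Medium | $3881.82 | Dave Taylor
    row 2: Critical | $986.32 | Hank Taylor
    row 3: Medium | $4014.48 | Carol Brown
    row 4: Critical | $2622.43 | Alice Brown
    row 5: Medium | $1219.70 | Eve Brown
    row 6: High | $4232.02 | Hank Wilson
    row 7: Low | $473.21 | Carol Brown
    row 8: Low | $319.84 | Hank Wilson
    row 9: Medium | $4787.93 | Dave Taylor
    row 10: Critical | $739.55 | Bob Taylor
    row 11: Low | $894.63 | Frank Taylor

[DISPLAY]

                                       
                                       
                                       
                                       
                                       
━━━━━━━━━━━━━━━━━━━━━━━━━━━━━━━━━━┓    
oban                              ┃    
──────────────────────────────────┨    
██████                            ┃    
    ◎█                            ┃    
□ □  █                            ┃    
━━━━━━━━━━━━━━━━━━━━━━━━━━━━┓     ┃    
Table                       ┃     ┃    
────────────────────────────┨     ┃━━━┓
   │Amount  │Name           ┃     ┃   ┃
───┼────────┼────────────   ┃     ┃───┨
   │$2665.59│Hank Jones     ┃     ┃   ┃
m  │$3881.82│Dave Taylor    ┃     ┃   ┃
cal│$986.32 │Hank Taylor    ┃     ┃   ┃
m  │$4014.48│Carol Brown    ┃     ┃   ┃
cal│$2622.43│Alice Brown    ┃     ┃   ┃
m  │$1219.70│Eve Brown      ┃━━━━━┛   ┃
   │$4232.02│Hank Wilson    ┃·█       ┃
   │$473.21 │Carol Brown    ┃━━━━━━━━━┛


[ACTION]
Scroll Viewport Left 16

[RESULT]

                                       
                                       
                                       
                                       
                                       
     ┏━━━━━━━━━━━━━━━━━━━━━━━━━━━━━━━━━
     ┃ Sokoban                         
     ┠─────────────────────────────────
     ┃██████████                       
     ┃█  ◎    ◎█                       
     ┃█ █ □ □  █                       
    ┏━━━━━━━━━━━━━━━━━━━━━━━━━━━━━━━━━┓
    ┃ DataTable                       ┃
    ┠─────────────────────────────────┨
    ┃Level   │Amount  │Name           ┃
    ┃────────┼────────┼────────────   ┃
    ┃High    │$2665.59│Hank Jones     ┃
    ┃Medium  │$3881.82│Dave Taylor    ┃
    ┃Critical│$986.32 │Hank Taylor    ┃
    ┃Medium  │$4014.48│Carol Brown    ┃
    ┃Critical│$2622.43│Alice Brown    ┃
    ┃Medium  │$1219.70│Eve Brown      ┃
    ┃High    │$4232.02│Hank Wilson    ┃
    ┃Low     │$473.21 │Carol Brown    ┃


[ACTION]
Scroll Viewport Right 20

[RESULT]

                                       
                                       
                                       
                                       
                                       
━━━━━━━━━━━━━━━━━━━━━━━━━━━━━━━┓       
n                              ┃       
───────────────────────────────┨       
███                            ┃       
 ◎█                            ┃       
  █                            ┃       
━━━━━━━━━━━━━━━━━━━━━━━━━┓     ┃       
le                       ┃     ┃       
─────────────────────────┨     ┃━━━┓   
│Amount  │Name           ┃     ┃   ┃   
┼────────┼────────────   ┃     ┃───┨   
│$2665.59│Hank Jones     ┃     ┃   ┃   
│$3881.82│Dave Taylor    ┃     ┃   ┃   
│$986.32 │Hank Taylor    ┃     ┃   ┃   
│$4014.48│Carol Brown    ┃     ┃   ┃   
│$2622.43│Alice Brown    ┃     ┃   ┃   
│$1219.70│Eve Brown      ┃━━━━━┛   ┃   
│$4232.02│Hank Wilson    ┃·█       ┃   
│$473.21 │Carol Brown    ┃━━━━━━━━━┛   


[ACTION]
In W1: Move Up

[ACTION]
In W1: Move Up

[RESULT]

                                       
                                       
                                       
                                       
                                       
━━━━━━━━━━━━━━━━━━━━━━━━━━━━━━━┓       
n                              ┃       
───────────────────────────────┨       
███                            ┃       
 ◎█                            ┃       
@ █                            ┃       
━━━━━━━━━━━━━━━━━━━━━━━━━┓     ┃       
le                       ┃     ┃       
─────────────────────────┨     ┃━━━┓   
│Amount  │Name           ┃     ┃   ┃   
┼────────┼────────────   ┃     ┃───┨   
│$2665.59│Hank Jones     ┃     ┃   ┃   
│$3881.82│Dave Taylor    ┃     ┃   ┃   
│$986.32 │Hank Taylor    ┃     ┃   ┃   
│$4014.48│Carol Brown    ┃     ┃   ┃   
│$2622.43│Alice Brown    ┃     ┃   ┃   
│$1219.70│Eve Brown      ┃━━━━━┛   ┃   
│$4232.02│Hank Wilson    ┃·█       ┃   
│$473.21 │Carol Brown    ┃━━━━━━━━━┛   


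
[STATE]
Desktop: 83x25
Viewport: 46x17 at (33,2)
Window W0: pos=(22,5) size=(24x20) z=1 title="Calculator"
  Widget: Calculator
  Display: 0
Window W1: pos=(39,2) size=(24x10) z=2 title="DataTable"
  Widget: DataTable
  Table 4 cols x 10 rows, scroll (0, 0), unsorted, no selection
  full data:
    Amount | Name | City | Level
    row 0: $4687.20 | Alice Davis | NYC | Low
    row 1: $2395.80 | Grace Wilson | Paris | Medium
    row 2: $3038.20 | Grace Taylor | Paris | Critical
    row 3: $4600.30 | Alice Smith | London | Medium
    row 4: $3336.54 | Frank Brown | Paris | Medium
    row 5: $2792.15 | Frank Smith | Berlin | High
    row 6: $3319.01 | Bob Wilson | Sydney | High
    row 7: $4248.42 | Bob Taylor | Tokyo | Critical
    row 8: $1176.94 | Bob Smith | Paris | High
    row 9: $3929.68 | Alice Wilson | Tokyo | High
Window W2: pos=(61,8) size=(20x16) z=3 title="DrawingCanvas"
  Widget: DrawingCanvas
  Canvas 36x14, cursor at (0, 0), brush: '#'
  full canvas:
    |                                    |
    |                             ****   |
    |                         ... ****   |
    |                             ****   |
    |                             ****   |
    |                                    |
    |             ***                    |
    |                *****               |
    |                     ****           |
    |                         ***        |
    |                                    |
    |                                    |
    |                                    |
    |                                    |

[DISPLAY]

      ┏━━━━━━━━━━━━━━━━━━━━━━┓                
      ┃ DataTable            ┃                
      ┠──────────────────────┨                
━━━━━━┃Amount  │Name        │┃                
r     ┃────────┼────────────┼┃                
──────┃$4687.20│Alice Davis │┃                
      ┃$2395.80│Grace Wilson┏━━━━━━━━━━━━━━━━━
──┬───┃$3038.20│Grace Taylor┃ DrawingCanvas   
9 │ ÷ ┃$4600.30│Alice Smith ┠─────────────────
──┼───┗━━━━━━━━━━━━━━━━━━━━━┃+                
6 │ × │     ┃               ┃                 
──┼───┤     ┃               ┃                 
3 │ - │     ┃               ┃                 
──┼───┤     ┃               ┃                 
= │ + │     ┃               ┃                 
──┼───┤     ┃               ┃             *** 
MR│ M+│     ┃               ┃                *


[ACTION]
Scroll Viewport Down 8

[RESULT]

      ┃$2395.80│Grace Wilson┏━━━━━━━━━━━━━━━━━
──┬───┃$3038.20│Grace Taylor┃ DrawingCanvas   
9 │ ÷ ┃$4600.30│Alice Smith ┠─────────────────
──┼───┗━━━━━━━━━━━━━━━━━━━━━┃+                
6 │ × │     ┃               ┃                 
──┼───┤     ┃               ┃                 
3 │ - │     ┃               ┃                 
──┼───┤     ┃               ┃                 
= │ + │     ┃               ┃                 
──┼───┤     ┃               ┃             *** 
MR│ M+│     ┃               ┃                *
──┴───┘     ┃               ┃                 
            ┃               ┃                 
            ┃               ┃                 
            ┃               ┃                 
            ┃               ┗━━━━━━━━━━━━━━━━━
━━━━━━━━━━━━┛                                 


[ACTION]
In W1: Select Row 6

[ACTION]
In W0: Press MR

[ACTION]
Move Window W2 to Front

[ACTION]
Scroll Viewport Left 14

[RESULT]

   ┃                ┃$2395.80│Grace Wilson┏━━━
   ┃┌───┬───┬───┬───┃$3038.20│Grace Taylor┃ Dr
   ┃│ 7 │ 8 │ 9 │ ÷ ┃$4600.30│Alice Smith ┠───
   ┃├───┼───┼───┼───┗━━━━━━━━━━━━━━━━━━━━━┃+  
   ┃│ 4 │ 5 │ 6 │ × │     ┃               ┃   
   ┃├───┼───┼───┼───┤     ┃               ┃   
   ┃│ 1 │ 2 │ 3 │ - │     ┃               ┃   
   ┃├───┼───┼───┼───┤     ┃               ┃   
   ┃│ 0 │ . │ = │ + │     ┃               ┃   
   ┃├───┼───┼───┼───┤     ┃               ┃   
   ┃│ C │ MC│ MR│ M+│     ┃               ┃   
   ┃└───┴───┴───┴───┘     ┃               ┃   
   ┃                      ┃               ┃   
   ┃                      ┃               ┃   
   ┃                      ┃               ┃   
   ┃                      ┃               ┗━━━
   ┗━━━━━━━━━━━━━━━━━━━━━━┛                   


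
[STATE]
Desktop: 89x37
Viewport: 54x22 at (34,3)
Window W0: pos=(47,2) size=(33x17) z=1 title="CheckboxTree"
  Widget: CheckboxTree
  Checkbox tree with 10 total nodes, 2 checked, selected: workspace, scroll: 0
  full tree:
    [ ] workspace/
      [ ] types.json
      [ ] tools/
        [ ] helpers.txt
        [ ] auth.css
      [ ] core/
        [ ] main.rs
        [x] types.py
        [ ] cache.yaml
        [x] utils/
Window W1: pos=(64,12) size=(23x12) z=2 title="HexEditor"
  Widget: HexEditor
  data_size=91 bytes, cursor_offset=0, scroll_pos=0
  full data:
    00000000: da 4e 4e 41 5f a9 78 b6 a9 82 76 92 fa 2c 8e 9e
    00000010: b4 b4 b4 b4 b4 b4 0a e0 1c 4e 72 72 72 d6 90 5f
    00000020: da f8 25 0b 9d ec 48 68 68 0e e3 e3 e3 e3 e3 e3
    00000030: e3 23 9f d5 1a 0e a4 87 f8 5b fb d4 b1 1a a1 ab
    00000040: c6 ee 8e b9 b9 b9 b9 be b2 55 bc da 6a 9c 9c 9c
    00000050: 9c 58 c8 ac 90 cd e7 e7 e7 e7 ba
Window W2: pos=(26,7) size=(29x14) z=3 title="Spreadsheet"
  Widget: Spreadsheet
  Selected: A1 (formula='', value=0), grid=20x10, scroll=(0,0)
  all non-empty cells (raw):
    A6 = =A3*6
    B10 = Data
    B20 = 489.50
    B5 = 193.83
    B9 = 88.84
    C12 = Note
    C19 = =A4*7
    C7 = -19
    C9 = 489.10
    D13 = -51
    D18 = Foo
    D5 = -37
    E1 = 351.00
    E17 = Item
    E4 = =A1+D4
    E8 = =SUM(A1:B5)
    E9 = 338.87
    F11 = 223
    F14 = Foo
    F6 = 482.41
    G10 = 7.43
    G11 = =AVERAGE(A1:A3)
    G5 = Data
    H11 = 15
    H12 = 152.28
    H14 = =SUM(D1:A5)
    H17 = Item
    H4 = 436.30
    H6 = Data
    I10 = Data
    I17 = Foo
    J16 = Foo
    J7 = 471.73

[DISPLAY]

             ┃ CheckboxTree                  ┃        
             ┠───────────────────────────────┨        
             ┃>[-] workspace/                ┃        
             ┃   [ ] types.json              ┃        
━━━━━━━━━━━━━━━━━━━━┓tools/                  ┃        
sheet               ┃] helpers.txt           ┃        
────────────────────┨] auth.css              ┃        
                    ┃core/                   ┃        
A       B       C   ┃] main.rs               ┃        
--------------------┃] types.p┏━━━━━━━━━━━━━━━━━━━━━┓ 
  [0]       0       ┃] cache.y┃ HexEditor           ┃ 
    0       0       ┃] utils/ ┠─────────────────────┨ 
    0       0       ┃         ┃00000000  DA 4e 4e 41┃ 
    0       0       ┃         ┃00000010  b4 b4 b4 b4┃ 
    0  193.83       ┃         ┃00000020  da f8 25 0b┃ 
    0       0       ┃━━━━━━━━━┃00000030  e3 23 9f d5┃ 
    0       0     -1┃         ┃00000040  c6 ee 8e b9┃ 
━━━━━━━━━━━━━━━━━━━━┛         ┃00000050  9c 58 c8 ac┃ 
                              ┃                     ┃ 
                              ┃                     ┃ 
                              ┗━━━━━━━━━━━━━━━━━━━━━┛ 
                                                      


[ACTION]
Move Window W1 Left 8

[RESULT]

             ┃ CheckboxTree                  ┃        
             ┠───────────────────────────────┨        
             ┃>[-] workspace/                ┃        
             ┃   [ ] types.json              ┃        
━━━━━━━━━━━━━━━━━━━━┓tools/                  ┃        
sheet               ┃] helpers.txt           ┃        
────────────────────┨] auth.css              ┃        
                    ┃core/                   ┃        
A       B       C   ┃] main.rs               ┃        
--------------------┃]┏━━━━━━━━━━━━━━━━━━━━━┓┃        
  [0]       0       ┃]┃ HexEditor           ┃┃        
    0       0       ┃]┠─────────────────────┨┃        
    0       0       ┃ ┃00000000  DA 4e 4e 41┃┃        
    0       0       ┃ ┃00000010  b4 b4 b4 b4┃┃        
    0  193.83       ┃ ┃00000020  da f8 25 0b┃┃        
    0       0       ┃━┃00000030  e3 23 9f d5┃┛        
    0       0     -1┃ ┃00000040  c6 ee 8e b9┃         
━━━━━━━━━━━━━━━━━━━━┛ ┃00000050  9c 58 c8 ac┃         
                      ┃                     ┃         
                      ┃                     ┃         
                      ┗━━━━━━━━━━━━━━━━━━━━━┛         
                                                      


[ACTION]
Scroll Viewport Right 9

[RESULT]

            ┃ CheckboxTree                  ┃         
            ┠───────────────────────────────┨         
            ┃>[-] workspace/                ┃         
            ┃   [ ] types.json              ┃         
━━━━━━━━━━━━━━━━━━━┓tools/                  ┃         
heet               ┃] helpers.txt           ┃         
───────────────────┨] auth.css              ┃         
                   ┃core/                   ┃         
       B       C   ┃] main.rs               ┃         
-------------------┃]┏━━━━━━━━━━━━━━━━━━━━━┓┃         
 [0]       0       ┃]┃ HexEditor           ┃┃         
   0       0       ┃]┠─────────────────────┨┃         
   0       0       ┃ ┃00000000  DA 4e 4e 41┃┃         
   0       0       ┃ ┃00000010  b4 b4 b4 b4┃┃         
   0  193.83       ┃ ┃00000020  da f8 25 0b┃┃         
   0       0       ┃━┃00000030  e3 23 9f d5┃┛         
   0       0     -1┃ ┃00000040  c6 ee 8e b9┃          
━━━━━━━━━━━━━━━━━━━┛ ┃00000050  9c 58 c8 ac┃          
                     ┃                     ┃          
                     ┃                     ┃          
                     ┗━━━━━━━━━━━━━━━━━━━━━┛          
                                                      


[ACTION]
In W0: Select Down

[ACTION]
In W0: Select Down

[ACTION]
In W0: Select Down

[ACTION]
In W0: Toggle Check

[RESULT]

            ┃ CheckboxTree                  ┃         
            ┠───────────────────────────────┨         
            ┃ [-] workspace/                ┃         
            ┃   [ ] types.json              ┃         
━━━━━━━━━━━━━━━━━━━┓tools/                  ┃         
heet               ┃] helpers.txt           ┃         
───────────────────┨] auth.css              ┃         
                   ┃core/                   ┃         
       B       C   ┃] main.rs               ┃         
-------------------┃]┏━━━━━━━━━━━━━━━━━━━━━┓┃         
 [0]       0       ┃]┃ HexEditor           ┃┃         
   0       0       ┃]┠─────────────────────┨┃         
   0       0       ┃ ┃00000000  DA 4e 4e 41┃┃         
   0       0       ┃ ┃00000010  b4 b4 b4 b4┃┃         
   0  193.83       ┃ ┃00000020  da f8 25 0b┃┃         
   0       0       ┃━┃00000030  e3 23 9f d5┃┛         
   0       0     -1┃ ┃00000040  c6 ee 8e b9┃          
━━━━━━━━━━━━━━━━━━━┛ ┃00000050  9c 58 c8 ac┃          
                     ┃                     ┃          
                     ┃                     ┃          
                     ┗━━━━━━━━━━━━━━━━━━━━━┛          
                                                      


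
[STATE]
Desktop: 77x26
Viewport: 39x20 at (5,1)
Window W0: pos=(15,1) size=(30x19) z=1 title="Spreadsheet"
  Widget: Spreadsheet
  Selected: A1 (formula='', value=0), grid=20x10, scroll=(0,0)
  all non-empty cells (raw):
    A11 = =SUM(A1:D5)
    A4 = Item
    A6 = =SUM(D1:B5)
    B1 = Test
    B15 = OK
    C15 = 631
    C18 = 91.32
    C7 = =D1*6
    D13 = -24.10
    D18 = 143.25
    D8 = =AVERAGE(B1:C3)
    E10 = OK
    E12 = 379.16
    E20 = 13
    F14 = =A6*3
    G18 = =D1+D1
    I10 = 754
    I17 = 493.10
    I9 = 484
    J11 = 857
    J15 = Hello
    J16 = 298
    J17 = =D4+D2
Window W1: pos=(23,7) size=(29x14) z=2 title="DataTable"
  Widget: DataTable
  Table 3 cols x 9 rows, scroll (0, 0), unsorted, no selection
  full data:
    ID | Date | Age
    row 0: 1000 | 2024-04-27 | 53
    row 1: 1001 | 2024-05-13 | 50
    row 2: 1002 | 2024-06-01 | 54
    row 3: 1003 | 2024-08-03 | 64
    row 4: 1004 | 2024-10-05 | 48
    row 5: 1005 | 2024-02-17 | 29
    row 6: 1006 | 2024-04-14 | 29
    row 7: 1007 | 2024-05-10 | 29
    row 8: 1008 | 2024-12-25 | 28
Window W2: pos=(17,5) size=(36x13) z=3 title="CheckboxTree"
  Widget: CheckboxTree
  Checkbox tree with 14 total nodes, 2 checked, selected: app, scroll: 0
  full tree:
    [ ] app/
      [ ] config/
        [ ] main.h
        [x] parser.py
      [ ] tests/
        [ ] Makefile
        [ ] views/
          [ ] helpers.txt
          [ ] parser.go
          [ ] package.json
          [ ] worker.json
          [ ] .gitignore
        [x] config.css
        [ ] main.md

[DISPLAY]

          ┏━━━━━━━━━━━━━━━━━━━━━━━━━━━━
          ┃ Spreadsheet                
          ┠────────────────────────────
          ┃A1:                         
          ┃ ┏━━━━━━━━━━━━━━━━━━━━━━━━━━
          ┃-┃ CheckboxTree             
          ┃ ┠──────────────────────────
          ┃ ┃>[-] app/                 
          ┃ ┃   [-] config/            
          ┃ ┃     [ ] main.h           
          ┃ ┃     [x] parser.py        
          ┃ ┃   [-] tests/             
          ┃ ┃     [ ] Makefile         
          ┃ ┃     [ ] views/           
          ┃ ┃       [ ] helpers.txt    
          ┃ ┃       [ ] parser.go      
          ┃ ┗━━━━━━━━━━━━━━━━━━━━━━━━━━
          ┃ 12    ┃1006│2024-04-14│29  
          ┗━━━━━━━┃1007│2024-05-10│29  
                  ┗━━━━━━━━━━━━━━━━━━━━


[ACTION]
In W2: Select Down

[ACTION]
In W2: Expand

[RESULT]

          ┏━━━━━━━━━━━━━━━━━━━━━━━━━━━━
          ┃ Spreadsheet                
          ┠────────────────────────────
          ┃A1:                         
          ┃ ┏━━━━━━━━━━━━━━━━━━━━━━━━━━
          ┃-┃ CheckboxTree             
          ┃ ┠──────────────────────────
          ┃ ┃ [-] app/                 
          ┃ ┃>  [-] config/            
          ┃ ┃     [ ] main.h           
          ┃ ┃     [x] parser.py        
          ┃ ┃   [-] tests/             
          ┃ ┃     [ ] Makefile         
          ┃ ┃     [ ] views/           
          ┃ ┃       [ ] helpers.txt    
          ┃ ┃       [ ] parser.go      
          ┃ ┗━━━━━━━━━━━━━━━━━━━━━━━━━━
          ┃ 12    ┃1006│2024-04-14│29  
          ┗━━━━━━━┃1007│2024-05-10│29  
                  ┗━━━━━━━━━━━━━━━━━━━━


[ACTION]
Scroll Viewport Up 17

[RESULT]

                                       
          ┏━━━━━━━━━━━━━━━━━━━━━━━━━━━━
          ┃ Spreadsheet                
          ┠────────────────────────────
          ┃A1:                         
          ┃ ┏━━━━━━━━━━━━━━━━━━━━━━━━━━
          ┃-┃ CheckboxTree             
          ┃ ┠──────────────────────────
          ┃ ┃ [-] app/                 
          ┃ ┃>  [-] config/            
          ┃ ┃     [ ] main.h           
          ┃ ┃     [x] parser.py        
          ┃ ┃   [-] tests/             
          ┃ ┃     [ ] Makefile         
          ┃ ┃     [ ] views/           
          ┃ ┃       [ ] helpers.txt    
          ┃ ┃       [ ] parser.go      
          ┃ ┗━━━━━━━━━━━━━━━━━━━━━━━━━━
          ┃ 12    ┃1006│2024-04-14│29  
          ┗━━━━━━━┃1007│2024-05-10│29  


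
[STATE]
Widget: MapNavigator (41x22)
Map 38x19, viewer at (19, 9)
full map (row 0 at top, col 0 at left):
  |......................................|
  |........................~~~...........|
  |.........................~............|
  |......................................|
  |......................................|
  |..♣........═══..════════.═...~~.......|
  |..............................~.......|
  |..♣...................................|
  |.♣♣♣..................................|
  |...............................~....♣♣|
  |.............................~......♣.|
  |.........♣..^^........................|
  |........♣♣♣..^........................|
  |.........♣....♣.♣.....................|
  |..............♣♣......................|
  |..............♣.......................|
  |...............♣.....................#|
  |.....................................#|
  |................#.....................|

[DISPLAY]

                                         
                                         
 ......................................  
 ........................~~~...........  
 .........................~............  
 ......................................  
 ......................................  
 ..♣........═══..════════.═...~~.......  
 ..............................~.......  
 ..♣...................................  
 .♣♣♣..................................  
 ...................@...........~....♣♣  
 .............................~......♣.  
 .........♣..^^........................  
 ........♣♣♣..^........................  
 .........♣....♣.♣.....................  
 ..............♣♣......................  
 ..............♣.......................  
 ...............♣.....................#  
 .....................................#  
 ................#.....................  
                                         


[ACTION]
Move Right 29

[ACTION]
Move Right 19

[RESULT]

                                         
                                         
.....................                    
.......~~~...........                    
........~............                    
.....................                    
.....................                    
═══════.═...~~.......                    
.............~.......                    
.....................                    
.....................                    
..............~....♣@                    
............~......♣.                    
.....................                    
.....................                    
.....................                    
.....................                    
.....................                    
....................#                    
....................#                    
.....................                    
                                         


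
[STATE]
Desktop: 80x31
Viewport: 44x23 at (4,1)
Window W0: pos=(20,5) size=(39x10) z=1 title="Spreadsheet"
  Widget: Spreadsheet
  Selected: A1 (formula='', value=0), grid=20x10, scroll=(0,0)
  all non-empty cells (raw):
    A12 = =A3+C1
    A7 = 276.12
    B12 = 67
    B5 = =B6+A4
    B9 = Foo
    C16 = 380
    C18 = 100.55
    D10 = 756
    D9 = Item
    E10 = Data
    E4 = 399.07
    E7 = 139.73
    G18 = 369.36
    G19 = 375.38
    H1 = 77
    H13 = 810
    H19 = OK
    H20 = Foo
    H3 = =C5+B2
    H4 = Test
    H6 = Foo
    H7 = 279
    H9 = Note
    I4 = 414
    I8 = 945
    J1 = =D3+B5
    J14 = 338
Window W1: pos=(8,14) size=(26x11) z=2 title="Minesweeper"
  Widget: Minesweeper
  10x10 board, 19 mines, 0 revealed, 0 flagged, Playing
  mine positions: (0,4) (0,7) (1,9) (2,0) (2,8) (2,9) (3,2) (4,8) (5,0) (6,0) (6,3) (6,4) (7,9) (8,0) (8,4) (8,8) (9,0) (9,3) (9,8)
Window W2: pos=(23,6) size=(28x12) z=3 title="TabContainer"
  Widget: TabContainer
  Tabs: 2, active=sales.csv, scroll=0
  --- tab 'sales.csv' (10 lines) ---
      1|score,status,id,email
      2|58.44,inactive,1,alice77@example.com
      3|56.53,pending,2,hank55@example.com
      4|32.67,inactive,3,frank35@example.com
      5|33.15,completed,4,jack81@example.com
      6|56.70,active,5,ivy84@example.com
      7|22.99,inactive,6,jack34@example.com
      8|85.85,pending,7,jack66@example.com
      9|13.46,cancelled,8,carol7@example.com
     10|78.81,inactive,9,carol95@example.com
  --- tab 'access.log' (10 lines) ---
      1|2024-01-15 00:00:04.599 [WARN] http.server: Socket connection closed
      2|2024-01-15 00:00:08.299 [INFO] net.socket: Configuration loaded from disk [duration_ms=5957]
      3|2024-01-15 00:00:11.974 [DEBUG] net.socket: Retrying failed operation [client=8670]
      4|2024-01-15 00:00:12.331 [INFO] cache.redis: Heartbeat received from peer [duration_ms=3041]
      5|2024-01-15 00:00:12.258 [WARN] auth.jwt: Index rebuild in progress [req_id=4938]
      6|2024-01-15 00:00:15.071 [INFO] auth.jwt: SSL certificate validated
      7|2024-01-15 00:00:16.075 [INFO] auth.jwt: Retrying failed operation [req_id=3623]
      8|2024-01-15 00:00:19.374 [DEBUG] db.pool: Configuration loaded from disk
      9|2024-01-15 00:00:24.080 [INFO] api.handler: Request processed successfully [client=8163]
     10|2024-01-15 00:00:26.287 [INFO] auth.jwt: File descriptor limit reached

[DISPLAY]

                                            
                                            
                                            
                                            
                ┏━━━━━━━━━━━━━━━━━━━━━━━━━━━
                ┃ S┏━━━━━━━━━━━━━━━━━━━━━━━━
                ┠──┃ TabContainer           
                ┃A1┠────────────────────────
                ┃  ┃[sales.csv]│ access.log 
                ┃--┃────────────────────────
                ┃  ┃score,status,id,email   
                ┃  ┃58.44,inactive,1,alice77
                ┃  ┃56.53,pending,2,hank55@e
    ┏━━━━━━━━━━━━━━┃32.67,inactive,3,frank35
    ┃ Minesweeper  ┃33.15,completed,4,jack81
    ┠──────────────┃56.70,active,5,ivy84@exa
    ┃■■■■■■■■■■    ┗━━━━━━━━━━━━━━━━━━━━━━━━
    ┃■■■■■■■■■■              ┃              
    ┃■■■■■■■■■■              ┃              
    ┃■■■■■■■■■■              ┃              
    ┃■■■■■■■■■■              ┃              
    ┃■■■■■■■■■■              ┃              
    ┃■■■■■■■■■■              ┃              


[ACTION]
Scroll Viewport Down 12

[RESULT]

                ┃A1┠────────────────────────
                ┃  ┃[sales.csv]│ access.log 
                ┃--┃────────────────────────
                ┃  ┃score,status,id,email   
                ┃  ┃58.44,inactive,1,alice77
                ┃  ┃56.53,pending,2,hank55@e
    ┏━━━━━━━━━━━━━━┃32.67,inactive,3,frank35
    ┃ Minesweeper  ┃33.15,completed,4,jack81
    ┠──────────────┃56.70,active,5,ivy84@exa
    ┃■■■■■■■■■■    ┗━━━━━━━━━━━━━━━━━━━━━━━━
    ┃■■■■■■■■■■              ┃              
    ┃■■■■■■■■■■              ┃              
    ┃■■■■■■■■■■              ┃              
    ┃■■■■■■■■■■              ┃              
    ┃■■■■■■■■■■              ┃              
    ┃■■■■■■■■■■              ┃              
    ┗━━━━━━━━━━━━━━━━━━━━━━━━┛              
                                            
                                            
                                            
                                            
                                            
                                            


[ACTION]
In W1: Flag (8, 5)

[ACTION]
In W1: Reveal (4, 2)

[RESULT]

                ┃A1┠────────────────────────
                ┃  ┃[sales.csv]│ access.log 
                ┃--┃────────────────────────
                ┃  ┃score,status,id,email   
                ┃  ┃58.44,inactive,1,alice77
                ┃  ┃56.53,pending,2,hank55@e
    ┏━━━━━━━━━━━━━━┃32.67,inactive,3,frank35
    ┃ Minesweeper  ┃33.15,completed,4,jack81
    ┠──────────────┃56.70,active,5,ivy84@exa
    ┃■■■■■■■■■■    ┗━━━━━━━━━━━━━━━━━━━━━━━━
    ┃■■■■■■■■■■              ┃              
    ┃■■■■■■■■■■              ┃              
    ┃■■■■■■■■■■              ┃              
    ┃■■1■■■■■■■              ┃              
    ┃■■■■■■■■■■              ┃              
    ┃■■■■■■■■■■              ┃              
    ┗━━━━━━━━━━━━━━━━━━━━━━━━┛              
                                            
                                            
                                            
                                            
                                            
                                            
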